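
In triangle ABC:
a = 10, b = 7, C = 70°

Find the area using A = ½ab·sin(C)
A = ½·a·b·sin(C) = ½·10·7·sin(70°)
sin(70°) ≈ 0.939693
A ≈ ½·70·0.939693 = 35·0.939693 ≈ 32.8892

Area = 32.89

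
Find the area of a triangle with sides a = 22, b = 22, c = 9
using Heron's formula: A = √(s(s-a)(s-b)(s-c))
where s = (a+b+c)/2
s = (22 + 22 + 9)/2 = 53/2 = 26.5
s − a = 4.5, s − b = 4.5, s − c = 17.5
s(s−a)(s−b)(s−c) = 26.5·4.5·4.5·17.5 = 9390.9375
Area = √9390.9375 ≈ 96.9068

s = 26.5, Area = 96.91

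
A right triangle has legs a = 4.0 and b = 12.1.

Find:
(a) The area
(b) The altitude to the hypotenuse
(a) The legs are perpendicular, so Area = ½·a·b = ½·4.0·12.1 = ½·48.4 = 24.2
(b) Hypotenuse c = √(a² + b²) = √(16 + 146.41) = √162.41 ≈ 12.744
    Area = ½·c·h_c  ⇒  h_c = 2·Area/c = 48.4/12.744 ≈ 3.79786

Area = 24.2, h_c = 3.798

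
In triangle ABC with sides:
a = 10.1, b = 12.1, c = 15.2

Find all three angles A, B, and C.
Law of cosines for each angle (a² = 102.01, b² = 146.41, c² = 231.04):
cos(A) = (b² + c² − a²)/(2bc) = (146.41 + 231.04 − 102.01)/(2·12.1·15.2) = 275.44/367.84 ≈ 0.748804  ⇒  A ≈ 41.5131°
cos(B) = (a² + c² − b²)/(2ac) = (102.01 + 231.04 − 146.41)/(2·10.1·15.2) = 186.64/307.04 ≈ 0.607869  ⇒  B ≈ 52.5644°
cos(C) = (a² + b² − c²)/(2ab) = (102.01 + 146.41 − 231.04)/(2·10.1·12.1) = 17.38/244.42 ≈ 0.0711071  ⇒  C ≈ 85.9224°
Check: A + B + C ≈ 180°

A = 41.51°, B = 52.56°, C = 85.92°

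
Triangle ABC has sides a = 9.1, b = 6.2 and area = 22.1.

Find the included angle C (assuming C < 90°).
Area = ½·a·b·sin(C)  ⇒  sin(C) = 2·Area/(a·b) = 2·22.1/(9.1·6.2) = 44.2/56.42 ≈ 0.78341
C = arcsin(0.78341) ≈ 51.5739° (taking the acute solution since C < 90°)

C = 51.57°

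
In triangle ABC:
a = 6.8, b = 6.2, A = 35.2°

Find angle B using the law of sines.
a/sin(A) = b/sin(B)  ⇒  sin(B) = b·sin(A)/a = 6.2·sin(35.2°)/6.8
sin(35.2°) ≈ 0.576432
sin(B) ≈ 6.2·0.576432/6.8 ≈ 3.57388/6.8 ≈ 0.525571
B = arcsin(0.525571) ≈ 31.7067°
(Since b ≤ a we need B ≤ A, so the obtuse alternative 180° − 31.7067° ≈ 148.293° is rejected.)

B = 31.71°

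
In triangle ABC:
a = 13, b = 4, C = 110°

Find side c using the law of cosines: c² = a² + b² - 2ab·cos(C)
c² = 13² + 4² − 2·13·4·cos(110°)
cos(110°) ≈ -0.34202
c² ≈ 169 + 16 − 104·(-0.34202) ≈ 185 + 35.5701 ≈ 220.57
c ≈ √220.57 ≈ 14.8516

c = 14.85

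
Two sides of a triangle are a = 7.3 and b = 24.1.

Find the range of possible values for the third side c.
Triangle inequality: |a − b| < c < a + b
|a − b| = |7.3 − 24.1| = 16.8
a + b = 7.3 + 24.1 = 31.4

16.8 < c < 31.4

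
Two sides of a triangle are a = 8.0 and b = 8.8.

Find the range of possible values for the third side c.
Triangle inequality: |a − b| < c < a + b
|a − b| = |8.0 − 8.8| = 0.8
a + b = 8.0 + 8.8 = 16.8

0.8 < c < 16.8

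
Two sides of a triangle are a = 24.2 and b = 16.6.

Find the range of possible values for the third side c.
Triangle inequality: |a − b| < c < a + b
|a − b| = |24.2 − 16.6| = 7.6
a + b = 24.2 + 16.6 = 40.8

7.6 < c < 40.8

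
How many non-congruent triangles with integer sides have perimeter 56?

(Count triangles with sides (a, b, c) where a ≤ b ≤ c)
Let a ≤ b ≤ c with a + b + c = 56. The only binding inequality is a + b > c, i.e. 56 − c > c, so c < 56/2; and c ≥ 56/3 since c is the largest side.
So 19 ≤ c ≤ 27. For each c, b runs from ⌈(56 − c)/2⌉ up to c (then a = 56 − b − c satisfies 1 ≤ a ≤ b automatically), giving c − ⌈(56 − c)/2⌉ + 1 choices.
Summing over c: 1 + 3 + 4 + 6 + 7 + 9 + 10 + 12 + 13 = 65
Check (closed form: nearest integer to p²/48 for even p, (p+3)²/48 for odd p): 56²/48 = 3136/48 ≈ 65.33 → 65

65 triangles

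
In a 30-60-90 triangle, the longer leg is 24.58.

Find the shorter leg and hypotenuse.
In a 30-60-90 triangle the sides are in ratio 1 : √3 : 2, so short leg = long leg/√3 and hypotenuse = 2·(short leg).
Short leg = 24.58/√3 ≈ 24.58/1.73205 ≈ 14.1913
Hypotenuse = 2·14.1913 ≈ 28.3825

Short leg = 14.19, Hypotenuse = 28.38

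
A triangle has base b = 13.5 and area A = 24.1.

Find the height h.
A = ½·b·h  ⇒  h = 2A/b = 2·24.1/13.5 = 48.2/13.5 ≈ 3.57037

h = 3.57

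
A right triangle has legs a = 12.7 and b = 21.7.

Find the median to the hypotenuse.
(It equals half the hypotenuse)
Hypotenuse c = √(a² + b²) = √(161.29 + 470.89) = √632.18 ≈ 25.1432
Median to hypotenuse = c/2 ≈ 25.1432/2 ≈ 12.5716

Median = 12.57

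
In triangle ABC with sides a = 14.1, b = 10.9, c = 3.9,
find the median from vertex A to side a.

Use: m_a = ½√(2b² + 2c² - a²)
m_a = ½√(2·10.9² + 2·3.9² − 14.1²) = ½√(2·118.81 + 2·15.21 − 198.81) = ½√(237.62 + 30.42 − 198.81) = ½√69.23
√69.23 ≈ 8.32046, so m_a ≈ 4.16023

m_a = 4.16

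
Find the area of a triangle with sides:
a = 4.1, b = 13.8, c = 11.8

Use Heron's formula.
s = (4.1 + 13.8 + 11.8)/2 = 29.7/2 = 14.85
s − a = 10.75, s − b = 1.05, s − c = 3.05
s(s−a)(s−b)(s−c) = 14.85·10.75·1.05·3.05 ≈ 511.239
Area = √511.239 ≈ 22.6106

Area = 22.61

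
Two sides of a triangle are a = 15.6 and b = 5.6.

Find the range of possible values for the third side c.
Triangle inequality: |a − b| < c < a + b
|a − b| = |15.6 − 5.6| = 10
a + b = 15.6 + 5.6 = 21.2

10 < c < 21.2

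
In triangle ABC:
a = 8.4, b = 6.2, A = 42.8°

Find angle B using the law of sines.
a/sin(A) = b/sin(B)  ⇒  sin(B) = b·sin(A)/a = 6.2·sin(42.8°)/8.4
sin(42.8°) ≈ 0.679441
sin(B) ≈ 6.2·0.679441/8.4 ≈ 4.21254/8.4 ≈ 0.501492
B = arcsin(0.501492) ≈ 30.0988°
(Since b ≤ a we need B ≤ A, so the obtuse alternative 180° − 30.0988° ≈ 149.901° is rejected.)

B = 30.1°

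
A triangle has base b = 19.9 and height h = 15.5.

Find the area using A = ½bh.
A = ½·b·h = ½·19.9·15.5 = ½·308.45 = 154.225

Area = 154.225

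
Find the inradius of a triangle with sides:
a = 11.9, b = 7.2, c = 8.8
r = Area/s where s is the semi-perimeter.
s = (11.9 + 7.2 + 8.8)/2 = 27.9/2 = 13.95
Area = √(s(s−a)(s−b)(s−c)) = √(13.95·2.05·6.75·5.15) ≈ √994.121 ≈ 31.5297
r ≈ 31.5297/13.95 ≈ 2.26019

r = 2.26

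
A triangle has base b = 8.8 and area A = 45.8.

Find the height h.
A = ½·b·h  ⇒  h = 2A/b = 2·45.8/8.8 = 91.6/8.8 ≈ 10.4091

h = 10.41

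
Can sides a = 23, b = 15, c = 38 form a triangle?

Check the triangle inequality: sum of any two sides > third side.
a + b vs c: 23 + 15 = 38 ≤ 38  ✗
a + c vs b: 23 + 38 = 61 > 15  ✓
b + c vs a: 15 + 38 = 53 > 23  ✓

No: 23 + 15 = 38 is not > 38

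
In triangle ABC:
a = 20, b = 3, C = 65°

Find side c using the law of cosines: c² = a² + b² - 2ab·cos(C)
c² = 20² + 3² − 2·20·3·cos(65°)
cos(65°) ≈ 0.422618
c² ≈ 400 + 9 − 120·(0.422618) ≈ 409 − 50.7142 ≈ 358.286
c ≈ √358.286 ≈ 18.9284

c = 18.93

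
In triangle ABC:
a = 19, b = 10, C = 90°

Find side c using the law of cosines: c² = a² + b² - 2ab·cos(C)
c² = 19² + 10² − 2·19·10·cos(90°)
cos(90°) ≈ 0
c² ≈ 361 + 100 − 380·(0) ≈ 461 − 0 ≈ 461
c ≈ √461 ≈ 21.4709

c = 21.47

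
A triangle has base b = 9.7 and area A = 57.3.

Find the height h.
A = ½·b·h  ⇒  h = 2A/b = 2·57.3/9.7 = 114.6/9.7 ≈ 11.8144

h = 11.81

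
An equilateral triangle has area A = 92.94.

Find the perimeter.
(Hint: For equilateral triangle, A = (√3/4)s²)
A = (√3/4)s²  ⇒  s² = 4A/√3 = 4·92.94/√3 = 371.76/1.73205 ≈ 214.636
s ≈ √214.636 ≈ 14.6505
Perimeter = 3s ≈ 3·14.6505 ≈ 43.9514

Perimeter = 43.95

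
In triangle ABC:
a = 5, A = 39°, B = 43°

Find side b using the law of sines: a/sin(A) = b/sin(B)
a/sin(A) = b/sin(B)  ⇒  b = a·sin(B)/sin(A) = 5·sin(43°)/sin(39°)
sin(43°) ≈ 0.681998, sin(39°) ≈ 0.62932
b ≈ 5·0.681998/0.62932 ≈ 3.40999/0.62932 ≈ 5.41853

b = 5.419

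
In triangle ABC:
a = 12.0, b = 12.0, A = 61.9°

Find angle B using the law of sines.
a/sin(A) = b/sin(B)  ⇒  sin(B) = b·sin(A)/a = 12.0·sin(61.9°)/12.0
sin(61.9°) ≈ 0.882127
sin(B) ≈ 12.0·0.882127/12.0 ≈ 10.5855/12.0 ≈ 0.882127
B = arcsin(0.882127) ≈ 61.9°
(Since b ≤ a we need B ≤ A, so the obtuse alternative 180° − 61.9° ≈ 118.1° is rejected.)

B = 61.9°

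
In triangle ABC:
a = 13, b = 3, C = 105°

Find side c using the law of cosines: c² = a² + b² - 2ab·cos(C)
c² = 13² + 3² − 2·13·3·cos(105°)
cos(105°) ≈ -0.258819
c² ≈ 169 + 9 − 78·(-0.258819) ≈ 178 + 20.1879 ≈ 198.188
c ≈ √198.188 ≈ 14.0779

c = 14.08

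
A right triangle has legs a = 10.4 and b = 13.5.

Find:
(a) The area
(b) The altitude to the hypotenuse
(a) The legs are perpendicular, so Area = ½·a·b = ½·10.4·13.5 = ½·140.4 = 70.2
(b) Hypotenuse c = √(a² + b²) = √(108.16 + 182.25) = √290.41 ≈ 17.0414
    Area = ½·c·h_c  ⇒  h_c = 2·Area/c = 140.4/17.0414 ≈ 8.23875

Area = 70.2, h_c = 8.239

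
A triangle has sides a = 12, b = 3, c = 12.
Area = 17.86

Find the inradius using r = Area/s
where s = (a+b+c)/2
s = (12 + 3 + 12)/2 = 27/2 = 13.5
r = Area/s = 17.86/13.5 ≈ 1.32296

r = 1.323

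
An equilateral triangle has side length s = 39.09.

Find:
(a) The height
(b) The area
(a) The height splits the triangle into two 30-60-90 halves: h = s·√3/2 = 39.09·1.73205/2 ≈ 67.7059/2 ≈ 33.8529
(b) Area = (√3/4)·s² = (√3/4)·39.09² = (√3/4)·1528.0281 ≈ 0.433013·1528.0281 ≈ 661.656

Height = 33.85, Area = 661.7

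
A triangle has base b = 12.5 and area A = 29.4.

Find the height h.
A = ½·b·h  ⇒  h = 2A/b = 2·29.4/12.5 = 58.8/12.5 ≈ 4.704

h = 4.704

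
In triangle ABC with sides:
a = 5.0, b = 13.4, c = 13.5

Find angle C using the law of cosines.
c² = a² + b² − 2ab·cos(C)  ⇒  cos(C) = (a² + b² − c²)/(2ab)
cos(C) = (5.0² + 13.4² − 13.5²)/(2·5.0·13.4) = (25 + 179.56 − 182.25)/134 = 22.31/134 ≈ 0.166493
C = arccos(0.166493) ≈ 80.4161°

C = 80.42°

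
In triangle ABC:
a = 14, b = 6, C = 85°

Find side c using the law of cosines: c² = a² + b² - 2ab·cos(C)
c² = 14² + 6² − 2·14·6·cos(85°)
cos(85°) ≈ 0.0871557
c² ≈ 196 + 36 − 168·(0.0871557) ≈ 232 − 14.6422 ≈ 217.358
c ≈ √217.358 ≈ 14.7431

c = 14.74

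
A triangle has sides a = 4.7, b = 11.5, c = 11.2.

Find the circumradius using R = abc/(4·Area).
First find the area with Heron's formula.
s = (4.7 + 11.5 + 11.2)/2 = 13.7
Area = √(s(s−a)(s−b)(s−c)) = √(13.7·9·2.2·2.5) ≈ √678.15 ≈ 26.0413
abc = 4.7·11.5·11.2 = 605.36
R = abc/(4·Area) ≈ 605.36/(4·26.0413) = 605.36/104.165 ≈ 5.81153

R = 5.812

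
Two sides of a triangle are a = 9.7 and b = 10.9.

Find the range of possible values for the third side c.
Triangle inequality: |a − b| < c < a + b
|a − b| = |9.7 − 10.9| = 1.2
a + b = 9.7 + 10.9 = 20.6

1.2 < c < 20.6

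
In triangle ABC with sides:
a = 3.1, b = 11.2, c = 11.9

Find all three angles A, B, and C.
Law of cosines for each angle (a² = 9.61, b² = 125.44, c² = 141.61):
cos(A) = (b² + c² − a²)/(2bc) = (125.44 + 141.61 − 9.61)/(2·11.2·11.9) = 257.44/266.56 ≈ 0.965786  ⇒  A ≈ 15.0309°
cos(B) = (a² + c² − b²)/(2ac) = (9.61 + 141.61 − 125.44)/(2·3.1·11.9) = 25.78/73.78 ≈ 0.349417  ⇒  B ≈ 69.5483°
cos(C) = (a² + b² − c²)/(2ab) = (9.61 + 125.44 − 141.61)/(2·3.1·11.2) = -6.56/69.44 ≈ -0.09447  ⇒  C ≈ 95.4208°
Check: A + B + C ≈ 180°

A = 15.03°, B = 69.55°, C = 95.42°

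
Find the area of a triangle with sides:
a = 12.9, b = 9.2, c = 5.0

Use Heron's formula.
s = (12.9 + 9.2 + 5.0)/2 = 27.1/2 = 13.55
s − a = 0.65, s − b = 4.35, s − c = 8.55
s(s−a)(s−b)(s−c) = 13.55·0.65·4.35·8.55 ≈ 327.573
Area = √327.573 ≈ 18.099

Area = 18.1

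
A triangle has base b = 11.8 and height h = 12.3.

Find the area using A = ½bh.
A = ½·b·h = ½·11.8·12.3 = ½·145.14 = 72.57

Area = 72.57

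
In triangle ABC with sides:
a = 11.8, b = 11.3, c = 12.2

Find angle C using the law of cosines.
c² = a² + b² − 2ab·cos(C)  ⇒  cos(C) = (a² + b² − c²)/(2ab)
cos(C) = (11.8² + 11.3² − 12.2²)/(2·11.8·11.3) = (139.24 + 127.69 − 148.84)/266.68 = 118.09/266.68 ≈ 0.442815
C = arccos(0.442815) ≈ 63.7163°

C = 63.72°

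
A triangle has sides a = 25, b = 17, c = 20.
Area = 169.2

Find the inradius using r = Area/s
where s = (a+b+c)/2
s = (25 + 17 + 20)/2 = 62/2 = 31
r = Area/s = 169.2/31 ≈ 5.45806

r = 5.458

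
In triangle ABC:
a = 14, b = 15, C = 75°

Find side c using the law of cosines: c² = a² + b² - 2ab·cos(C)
c² = 14² + 15² − 2·14·15·cos(75°)
cos(75°) ≈ 0.258819
c² ≈ 196 + 225 − 420·(0.258819) ≈ 421 − 108.704 ≈ 312.296
c ≈ √312.296 ≈ 17.6719

c = 17.67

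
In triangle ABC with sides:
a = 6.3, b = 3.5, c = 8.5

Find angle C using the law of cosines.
c² = a² + b² − 2ab·cos(C)  ⇒  cos(C) = (a² + b² − c²)/(2ab)
cos(C) = (6.3² + 3.5² − 8.5²)/(2·6.3·3.5) = (39.69 + 12.25 − 72.25)/44.1 = -20.31/44.1 ≈ -0.460544
C = arccos(-0.460544) ≈ 117.422°

C = 117.4°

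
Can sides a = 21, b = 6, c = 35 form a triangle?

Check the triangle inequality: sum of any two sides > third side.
a + b vs c: 21 + 6 = 27 ≤ 35  ✗
a + c vs b: 21 + 35 = 56 > 6  ✓
b + c vs a: 6 + 35 = 41 > 21  ✓

No: 21 + 6 = 27 is not > 35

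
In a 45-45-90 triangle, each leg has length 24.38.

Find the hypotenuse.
In a 45-45-90 triangle the sides are in ratio 1 : 1 : √2, so hypotenuse = leg·√2.
Hypotenuse = 24.38·√2 ≈ 24.38·1.41421 ≈ 34.4785

Hypotenuse = 24.38√2 = 34.48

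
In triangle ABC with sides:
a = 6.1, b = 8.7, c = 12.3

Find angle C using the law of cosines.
c² = a² + b² − 2ab·cos(C)  ⇒  cos(C) = (a² + b² − c²)/(2ab)
cos(C) = (6.1² + 8.7² − 12.3²)/(2·6.1·8.7) = (37.21 + 75.69 − 151.29)/106.14 = -38.39/106.14 ≈ -0.361692
C = arccos(-0.361692) ≈ 111.204°

C = 111.2°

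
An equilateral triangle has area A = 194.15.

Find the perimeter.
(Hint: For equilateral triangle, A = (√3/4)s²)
A = (√3/4)s²  ⇒  s² = 4A/√3 = 4·194.15/√3 = 776.6/1.73205 ≈ 448.37
s ≈ √448.37 ≈ 21.1748
Perimeter = 3s ≈ 3·21.1748 ≈ 63.5243

Perimeter = 63.52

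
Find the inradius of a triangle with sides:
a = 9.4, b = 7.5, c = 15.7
r = Area/s where s is the semi-perimeter.
s = (9.4 + 7.5 + 15.7)/2 = 32.6/2 = 16.3
Area = √(s(s−a)(s−b)(s−c)) = √(16.3·6.9·8.8·0.6) ≈ √593.842 ≈ 24.3689
r ≈ 24.3689/16.3 ≈ 1.49502

r = 1.495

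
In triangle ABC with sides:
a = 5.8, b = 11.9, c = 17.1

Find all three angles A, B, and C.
Law of cosines for each angle (a² = 33.64, b² = 141.61, c² = 292.41):
cos(A) = (b² + c² − a²)/(2bc) = (141.61 + 292.41 − 33.64)/(2·11.9·17.1) = 400.38/406.98 ≈ 0.983783  ⇒  A ≈ 10.3327°
cos(B) = (a² + c² − b²)/(2ac) = (33.64 + 292.41 − 141.61)/(2·5.8·17.1) = 184.44/198.36 ≈ 0.929825  ⇒  B ≈ 21.5925°
cos(C) = (a² + b² − c²)/(2ab) = (33.64 + 141.61 − 292.41)/(2·5.8·11.9) = -117.16/138.04 ≈ -0.848739  ⇒  C ≈ 148.075°
Check: A + B + C ≈ 180°

A = 10.33°, B = 21.59°, C = 148.1°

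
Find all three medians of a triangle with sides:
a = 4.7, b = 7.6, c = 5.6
Median formula: m_a = ½√(2b² + 2c² − a²) (and cyclically). a² = 22.09, b² = 57.76, c² = 31.36.
m_a = ½√(2·57.76 + 2·31.36 − 22.09) = ½√156.15 ≈ ½·12.496 ≈ 6.248
m_b = ½√(2·22.09 + 2·31.36 − 57.76) = ½√49.14 ≈ ½·7.00999 ≈ 3.505
m_c = ½√(2·22.09 + 2·57.76 − 31.36) = ½√128.34 ≈ ½·11.3287 ≈ 5.66436

m_a = 6.248, m_b = 3.505, m_c = 5.664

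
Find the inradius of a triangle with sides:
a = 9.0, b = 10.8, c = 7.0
r = Area/s where s is the semi-perimeter.
s = (9.0 + 10.8 + 7.0)/2 = 26.8/2 = 13.4
Area = √(s(s−a)(s−b)(s−c)) = √(13.4·4.4·2.6·6.4) ≈ √981.094 ≈ 31.3224
r ≈ 31.3224/13.4 ≈ 2.33749

r = 2.337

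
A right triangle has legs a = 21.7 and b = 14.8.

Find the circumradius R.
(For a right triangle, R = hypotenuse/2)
Hypotenuse c = √(a² + b²) = √(470.89 + 219.04) = √689.93 ≈ 26.2665
R = c/2 ≈ 26.2665/2 ≈ 13.1333

R = 13.13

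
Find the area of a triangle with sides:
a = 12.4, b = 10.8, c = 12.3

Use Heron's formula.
s = (12.4 + 10.8 + 12.3)/2 = 35.5/2 = 17.75
s − a = 5.35, s − b = 6.95, s − c = 5.45
s(s−a)(s−b)(s−c) = 17.75·5.35·6.95·5.45 ≈ 3596.94
Area = √3596.94 ≈ 59.9745

Area = 59.97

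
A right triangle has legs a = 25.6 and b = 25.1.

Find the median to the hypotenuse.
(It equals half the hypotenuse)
Hypotenuse c = √(a² + b²) = √(655.36 + 630.01) = √1285.37 ≈ 35.8521
Median to hypotenuse = c/2 ≈ 35.8521/2 ≈ 17.926

Median = 17.93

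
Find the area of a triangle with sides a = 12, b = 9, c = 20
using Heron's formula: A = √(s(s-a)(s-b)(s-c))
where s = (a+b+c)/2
s = (12 + 9 + 20)/2 = 41/2 = 20.5
s − a = 8.5, s − b = 11.5, s − c = 0.5
s(s−a)(s−b)(s−c) = 20.5·8.5·11.5·0.5 = 1001.9375
Area = √1001.9375 ≈ 31.6534

s = 20.5, Area = 31.65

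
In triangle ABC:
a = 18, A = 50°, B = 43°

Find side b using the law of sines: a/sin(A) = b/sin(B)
a/sin(A) = b/sin(B)  ⇒  b = a·sin(B)/sin(A) = 18·sin(43°)/sin(50°)
sin(43°) ≈ 0.681998, sin(50°) ≈ 0.766044
b ≈ 18·0.681998/0.766044 ≈ 12.276/0.766044 ≈ 16.0251

b = 16.03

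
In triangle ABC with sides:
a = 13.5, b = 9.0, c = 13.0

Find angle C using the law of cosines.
c² = a² + b² − 2ab·cos(C)  ⇒  cos(C) = (a² + b² − c²)/(2ab)
cos(C) = (13.5² + 9.0² − 13.0²)/(2·13.5·9.0) = (182.25 + 81 − 169)/243 = 94.25/243 ≈ 0.38786
C = arccos(0.38786) ≈ 67.1786°

C = 67.18°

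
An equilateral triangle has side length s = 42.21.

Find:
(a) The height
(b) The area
(a) The height splits the triangle into two 30-60-90 halves: h = s·√3/2 = 42.21·1.73205/2 ≈ 73.1099/2 ≈ 36.5549
(b) Area = (√3/4)·s² = (√3/4)·42.21² = (√3/4)·1781.6841 ≈ 0.433013·1781.6841 ≈ 771.492

Height = 36.55, Area = 771.5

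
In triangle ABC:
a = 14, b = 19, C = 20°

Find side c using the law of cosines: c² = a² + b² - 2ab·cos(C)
c² = 14² + 19² − 2·14·19·cos(20°)
cos(20°) ≈ 0.939693
c² ≈ 196 + 361 − 532·(0.939693) ≈ 557 − 499.916 ≈ 57.0835
c ≈ √57.0835 ≈ 7.55536

c = 7.555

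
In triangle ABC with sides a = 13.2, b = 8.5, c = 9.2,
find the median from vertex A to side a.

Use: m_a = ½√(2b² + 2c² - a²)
m_a = ½√(2·8.5² + 2·9.2² − 13.2²) = ½√(2·72.25 + 2·84.64 − 174.24) = ½√(144.5 + 169.28 − 174.24) = ½√139.54
√139.54 ≈ 11.8127, so m_a ≈ 5.90635

m_a = 5.906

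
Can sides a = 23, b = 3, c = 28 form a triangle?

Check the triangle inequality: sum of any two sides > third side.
a + b vs c: 23 + 3 = 26 ≤ 28  ✗
a + c vs b: 23 + 28 = 51 > 3  ✓
b + c vs a: 3 + 28 = 31 > 23  ✓

No: 23 + 3 = 26 is not > 28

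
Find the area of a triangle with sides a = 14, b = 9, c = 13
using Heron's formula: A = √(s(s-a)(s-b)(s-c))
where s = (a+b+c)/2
s = (14 + 9 + 13)/2 = 36/2 = 18
s − a = 4, s − b = 9, s − c = 5
s(s−a)(s−b)(s−c) = 18·4·9·5 = 3240
Area = √3240 ≈ 56.921

s = 18.0, Area = 56.92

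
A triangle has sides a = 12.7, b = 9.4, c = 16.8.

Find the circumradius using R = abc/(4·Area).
First find the area with Heron's formula.
s = (12.7 + 9.4 + 16.8)/2 = 19.45
Area = √(s(s−a)(s−b)(s−c)) = √(19.45·6.75·10.05·2.65) ≈ √3496.51 ≈ 59.1313
abc = 12.7·9.4·16.8 = 2005.584
R = abc/(4·Area) ≈ 2005.584/(4·59.1313) = 2005.584/236.525 ≈ 8.47936

R = 8.479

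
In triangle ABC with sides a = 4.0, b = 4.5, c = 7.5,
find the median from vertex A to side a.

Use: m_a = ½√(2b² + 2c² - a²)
m_a = ½√(2·4.5² + 2·7.5² − 4.0²) = ½√(2·20.25 + 2·56.25 − 16) = ½√(40.5 + 112.5 − 16) = ½√137
√137 ≈ 11.7047, so m_a ≈ 5.85235

m_a = 5.852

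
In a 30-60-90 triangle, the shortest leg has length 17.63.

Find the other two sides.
In a 30-60-90 triangle the sides are in ratio 1 : √3 : 2 (short leg : long leg : hypotenuse).
Long leg = 17.63·√3 ≈ 17.63·1.73205 ≈ 30.5361
Hypotenuse = 2·17.63 = 35.26

Long leg = 17.63√3 = 30.54, Hypotenuse = 35.26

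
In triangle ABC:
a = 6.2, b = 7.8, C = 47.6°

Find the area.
Two sides and the included angle (SAS): A = ½·a·b·sin(C) = ½·6.2·7.8·sin(47.6°)
sin(47.6°) ≈ 0.738455
A ≈ ½·48.36·0.738455 = 24.18·0.738455 ≈ 17.8559

Area = 17.86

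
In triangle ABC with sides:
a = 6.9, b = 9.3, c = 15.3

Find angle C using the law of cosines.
c² = a² + b² − 2ab·cos(C)  ⇒  cos(C) = (a² + b² − c²)/(2ab)
cos(C) = (6.9² + 9.3² − 15.3²)/(2·6.9·9.3) = (47.61 + 86.49 − 234.09)/128.34 = -99.99/128.34 ≈ -0.779102
C = arccos(-0.779102) ≈ 141.178°

C = 141.2°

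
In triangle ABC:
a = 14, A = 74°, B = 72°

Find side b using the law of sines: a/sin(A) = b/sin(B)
a/sin(A) = b/sin(B)  ⇒  b = a·sin(B)/sin(A) = 14·sin(72°)/sin(74°)
sin(72°) ≈ 0.951057, sin(74°) ≈ 0.961262
b ≈ 14·0.951057/0.961262 ≈ 13.3148/0.961262 ≈ 13.8514

b = 13.85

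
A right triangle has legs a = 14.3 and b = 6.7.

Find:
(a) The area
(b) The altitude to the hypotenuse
(a) The legs are perpendicular, so Area = ½·a·b = ½·14.3·6.7 = ½·95.81 = 47.905
(b) Hypotenuse c = √(a² + b²) = √(204.49 + 44.89) = √249.38 ≈ 15.7918
    Area = ½·c·h_c  ⇒  h_c = 2·Area/c = 95.81/15.7918 ≈ 6.06708

Area = 47.905, h_c = 6.067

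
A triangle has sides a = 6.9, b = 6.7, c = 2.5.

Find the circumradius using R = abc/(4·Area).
First find the area with Heron's formula.
s = (6.9 + 6.7 + 2.5)/2 = 8.05
Area = √(s(s−a)(s−b)(s−c)) = √(8.05·1.15·1.35·5.55) ≈ √69.3618 ≈ 8.32837
abc = 6.9·6.7·2.5 = 115.575
R = abc/(4·Area) ≈ 115.575/(4·8.32837) = 115.575/33.3135 ≈ 3.46931

R = 3.469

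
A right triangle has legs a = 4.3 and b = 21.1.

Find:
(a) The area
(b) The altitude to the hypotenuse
(a) The legs are perpendicular, so Area = ½·a·b = ½·4.3·21.1 = ½·90.73 = 45.365
(b) Hypotenuse c = √(a² + b²) = √(18.49 + 445.21) = √463.7 ≈ 21.5337
    Area = ½·c·h_c  ⇒  h_c = 2·Area/c = 90.73/21.5337 ≈ 4.2134

Area = 45.365, h_c = 4.213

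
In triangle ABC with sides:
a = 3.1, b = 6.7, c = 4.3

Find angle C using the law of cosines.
c² = a² + b² − 2ab·cos(C)  ⇒  cos(C) = (a² + b² − c²)/(2ab)
cos(C) = (3.1² + 6.7² − 4.3²)/(2·3.1·6.7) = (9.61 + 44.89 − 18.49)/41.54 = 36.01/41.54 ≈ 0.866875
C = arccos(0.866875) ≈ 29.9025°

C = 29.9°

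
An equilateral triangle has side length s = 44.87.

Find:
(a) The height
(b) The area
(a) The height splits the triangle into two 30-60-90 halves: h = s·√3/2 = 44.87·1.73205/2 ≈ 77.7171/2 ≈ 38.8586
(b) Area = (√3/4)·s² = (√3/4)·44.87² = (√3/4)·2013.3169 ≈ 0.433013·2013.3169 ≈ 871.792

Height = 38.86, Area = 871.8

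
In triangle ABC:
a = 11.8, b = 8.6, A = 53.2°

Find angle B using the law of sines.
a/sin(A) = b/sin(B)  ⇒  sin(B) = b·sin(A)/a = 8.6·sin(53.2°)/11.8
sin(53.2°) ≈ 0.800731
sin(B) ≈ 8.6·0.800731/11.8 ≈ 6.88629/11.8 ≈ 0.583584
B = arcsin(0.583584) ≈ 35.703°
(Since b ≤ a we need B ≤ A, so the obtuse alternative 180° − 35.703° ≈ 144.297° is rejected.)

B = 35.7°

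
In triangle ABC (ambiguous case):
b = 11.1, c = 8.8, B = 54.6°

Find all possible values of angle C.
b/sin(B) = c/sin(C)  ⇒  sin(C) = c·sin(B)/b = 8.8·sin(54.6°)/11.1
sin(54.6°) ≈ 0.815128
sin(C) ≈ 8.8·0.815128/11.1 ≈ 7.17312/11.1 ≈ 0.646227
Candidate 1: C₁ = arcsin(0.646227) ≈ 40.2578°  →  A = 180° − 54.6° − 40.2578° ≈ 85.1422° > 0, valid
Candidate 2: C₂ = 180° − C₁ ≈ 139.742°  →  A = 180° − 54.6° − 139.742° ≈ -14.3422° ≤ 0, not a valid triangle

C = 40.26° (one solution)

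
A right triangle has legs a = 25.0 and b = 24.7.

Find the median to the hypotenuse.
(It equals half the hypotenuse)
Hypotenuse c = √(a² + b²) = √(625 + 610.09) = √1235.09 ≈ 35.1438
Median to hypotenuse = c/2 ≈ 35.1438/2 ≈ 17.5719

Median = 17.57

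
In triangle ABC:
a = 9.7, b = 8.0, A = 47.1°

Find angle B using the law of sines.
a/sin(A) = b/sin(B)  ⇒  sin(B) = b·sin(A)/a = 8.0·sin(47.1°)/9.7
sin(47.1°) ≈ 0.732543
sin(B) ≈ 8.0·0.732543/9.7 ≈ 5.86034/9.7 ≈ 0.604159
B = arcsin(0.604159) ≈ 37.1684°
(Since b ≤ a we need B ≤ A, so the obtuse alternative 180° − 37.1684° ≈ 142.832° is rejected.)

B = 37.17°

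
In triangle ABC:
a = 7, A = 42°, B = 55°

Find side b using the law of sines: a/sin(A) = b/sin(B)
a/sin(A) = b/sin(B)  ⇒  b = a·sin(B)/sin(A) = 7·sin(55°)/sin(42°)
sin(55°) ≈ 0.819152, sin(42°) ≈ 0.669131
b ≈ 7·0.819152/0.669131 ≈ 5.73406/0.669131 ≈ 8.56942

b = 8.569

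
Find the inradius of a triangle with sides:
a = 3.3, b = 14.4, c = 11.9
r = Area/s where s is the semi-perimeter.
s = (3.3 + 14.4 + 11.9)/2 = 29.6/2 = 14.8
Area = √(s(s−a)(s−b)(s−c)) = √(14.8·11.5·0.4·2.9) ≈ √197.432 ≈ 14.051
r ≈ 14.051/14.8 ≈ 0.949395

r = 0.9494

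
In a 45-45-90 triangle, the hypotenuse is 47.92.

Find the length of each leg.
In a 45-45-90 triangle hypotenuse = leg·√2, so leg = hypotenuse/√2.
Leg = 47.92/√2 ≈ 47.92/1.41421 ≈ 33.8846

Each leg = 33.88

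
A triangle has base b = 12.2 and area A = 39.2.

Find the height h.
A = ½·b·h  ⇒  h = 2A/b = 2·39.2/12.2 = 78.4/12.2 ≈ 6.42623

h = 6.426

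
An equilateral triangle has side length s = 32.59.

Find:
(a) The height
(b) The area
(a) The height splits the triangle into two 30-60-90 halves: h = s·√3/2 = 32.59·1.73205/2 ≈ 56.4475/2 ≈ 28.2238
(b) Area = (√3/4)·s² = (√3/4)·32.59² = (√3/4)·1062.1081 ≈ 0.433013·1062.1081 ≈ 459.906

Height = 28.22, Area = 459.9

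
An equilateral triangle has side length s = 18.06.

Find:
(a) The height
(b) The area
(a) The height splits the triangle into two 30-60-90 halves: h = s·√3/2 = 18.06·1.73205/2 ≈ 31.2808/2 ≈ 15.6404
(b) Area = (√3/4)·s² = (√3/4)·18.06² = (√3/4)·326.1636 ≈ 0.433013·326.1636 ≈ 141.233

Height = 15.64, Area = 141.2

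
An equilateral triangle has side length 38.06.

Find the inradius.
r = Area/s with s the semi-perimeter.
Area = (√3/4)·38.06² = (√3/4)·1448.5636 ≈ 0.433013·1448.5636 ≈ 627.246
s = 3·38.06/2 = 57.09
r ≈ 627.246/57.09 ≈ 10.987
(Equivalently r = side/(2√3) = 38.06/3.4641 ≈ 10.987.)

r = 10.99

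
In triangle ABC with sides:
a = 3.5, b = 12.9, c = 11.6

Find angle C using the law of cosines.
c² = a² + b² − 2ab·cos(C)  ⇒  cos(C) = (a² + b² − c²)/(2ab)
cos(C) = (3.5² + 12.9² − 11.6²)/(2·3.5·12.9) = (12.25 + 166.41 − 134.56)/90.3 = 44.1/90.3 ≈ 0.488372
C = arccos(0.488372) ≈ 60.7664°

C = 60.77°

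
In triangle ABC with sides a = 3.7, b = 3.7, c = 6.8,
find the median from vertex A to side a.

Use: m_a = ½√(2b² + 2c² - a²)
m_a = ½√(2·3.7² + 2·6.8² − 3.7²) = ½√(2·13.69 + 2·46.24 − 13.69) = ½√(27.38 + 92.48 − 13.69) = ½√106.17
√106.17 ≈ 10.3039, so m_a ≈ 5.15194

m_a = 5.152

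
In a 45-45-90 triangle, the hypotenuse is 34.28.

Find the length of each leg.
In a 45-45-90 triangle hypotenuse = leg·√2, so leg = hypotenuse/√2.
Leg = 34.28/√2 ≈ 34.28/1.41421 ≈ 24.2396

Each leg = 24.24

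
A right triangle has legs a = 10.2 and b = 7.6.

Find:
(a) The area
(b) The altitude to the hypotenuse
(a) The legs are perpendicular, so Area = ½·a·b = ½·10.2·7.6 = ½·77.52 = 38.76
(b) Hypotenuse c = √(a² + b²) = √(104.04 + 57.76) = √161.8 ≈ 12.7201
    Area = ½·c·h_c  ⇒  h_c = 2·Area/c = 77.52/12.7201 ≈ 6.09431

Area = 38.76, h_c = 6.094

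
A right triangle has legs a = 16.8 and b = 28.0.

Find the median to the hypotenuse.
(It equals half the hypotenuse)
Hypotenuse c = √(a² + b²) = √(282.24 + 784) = √1066.24 ≈ 32.6533
Median to hypotenuse = c/2 ≈ 32.6533/2 ≈ 16.3267

Median = 16.33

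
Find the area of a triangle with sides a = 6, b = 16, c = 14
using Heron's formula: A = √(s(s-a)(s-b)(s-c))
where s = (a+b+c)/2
s = (6 + 16 + 14)/2 = 36/2 = 18
s − a = 12, s − b = 2, s − c = 4
s(s−a)(s−b)(s−c) = 18·12·2·4 = 1728
Area = √1728 ≈ 41.5692

s = 18.0, Area = 41.57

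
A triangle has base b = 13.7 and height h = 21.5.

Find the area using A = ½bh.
A = ½·b·h = ½·13.7·21.5 = ½·294.55 = 147.275

Area = 147.275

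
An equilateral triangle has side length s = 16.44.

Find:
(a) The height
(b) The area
(a) The height splits the triangle into two 30-60-90 halves: h = s·√3/2 = 16.44·1.73205/2 ≈ 28.4749/2 ≈ 14.2375
(b) Area = (√3/4)·s² = (√3/4)·16.44² = (√3/4)·270.2736 ≈ 0.433013·270.2736 ≈ 117.032

Height = 14.24, Area = 117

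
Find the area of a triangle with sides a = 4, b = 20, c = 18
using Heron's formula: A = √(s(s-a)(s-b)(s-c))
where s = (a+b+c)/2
s = (4 + 20 + 18)/2 = 42/2 = 21
s − a = 17, s − b = 1, s − c = 3
s(s−a)(s−b)(s−c) = 21·17·1·3 = 1071
Area = √1071 ≈ 32.7261

s = 21.0, Area = 32.73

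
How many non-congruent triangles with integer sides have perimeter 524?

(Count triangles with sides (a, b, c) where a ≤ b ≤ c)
Let a ≤ b ≤ c with a + b + c = 524. The only binding inequality is a + b > c, i.e. 524 − c > c, so c < 524/2; and c ≥ 524/3 since c is the largest side.
So 175 ≤ c ≤ 261. For each c, b runs from ⌈(524 − c)/2⌉ up to c (then a = 524 − b − c satisfies 1 ≤ a ≤ b automatically), giving c − ⌈(524 − c)/2⌉ + 1 choices.
Summing over c: 1 + 3 + 4 + 6 + … + 129 + 130  (87 terms, c = 175, …, 261) = 5720
Check (closed form: nearest integer to p²/48 for even p, (p+3)²/48 for odd p): 524²/48 = 274576/48 ≈ 5720.33 → 5720

5720 triangles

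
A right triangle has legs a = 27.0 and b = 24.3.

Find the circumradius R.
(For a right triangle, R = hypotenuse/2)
Hypotenuse c = √(a² + b²) = √(729 + 590.49) = √1319.49 ≈ 36.3248
R = c/2 ≈ 36.3248/2 ≈ 18.1624

R = 18.16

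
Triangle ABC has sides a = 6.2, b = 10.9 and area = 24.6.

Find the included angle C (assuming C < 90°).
Area = ½·a·b·sin(C)  ⇒  sin(C) = 2·Area/(a·b) = 2·24.6/(6.2·10.9) = 49.2/67.58 ≈ 0.728026
C = arcsin(0.728026) ≈ 46.7212° (taking the acute solution since C < 90°)

C = 46.72°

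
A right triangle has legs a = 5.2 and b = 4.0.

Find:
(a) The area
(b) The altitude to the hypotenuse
(a) The legs are perpendicular, so Area = ½·a·b = ½·5.2·4.0 = ½·20.8 = 10.4
(b) Hypotenuse c = √(a² + b²) = √(27.04 + 16) = √43.04 ≈ 6.56049
    Area = ½·c·h_c  ⇒  h_c = 2·Area/c = 20.8/6.56049 ≈ 3.1705

Area = 10.4, h_c = 3.17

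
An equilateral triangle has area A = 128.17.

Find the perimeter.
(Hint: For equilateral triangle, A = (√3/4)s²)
A = (√3/4)s²  ⇒  s² = 4A/√3 = 4·128.17/√3 = 512.68/1.73205 ≈ 295.996
s ≈ √295.996 ≈ 17.2045
Perimeter = 3s ≈ 3·17.2045 ≈ 51.6136

Perimeter = 51.61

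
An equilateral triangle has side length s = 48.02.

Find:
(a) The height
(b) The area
(a) The height splits the triangle into two 30-60-90 halves: h = s·√3/2 = 48.02·1.73205/2 ≈ 83.1731/2 ≈ 41.5865
(b) Area = (√3/4)·s² = (√3/4)·48.02² = (√3/4)·2305.9204 ≈ 0.433013·2305.9204 ≈ 998.493

Height = 41.59, Area = 998.5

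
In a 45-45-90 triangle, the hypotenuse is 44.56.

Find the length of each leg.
In a 45-45-90 triangle hypotenuse = leg·√2, so leg = hypotenuse/√2.
Leg = 44.56/√2 ≈ 44.56/1.41421 ≈ 31.5087

Each leg = 31.51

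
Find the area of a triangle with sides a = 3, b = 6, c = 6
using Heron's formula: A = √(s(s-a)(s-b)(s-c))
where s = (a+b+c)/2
s = (3 + 6 + 6)/2 = 15/2 = 7.5
s − a = 4.5, s − b = 1.5, s − c = 1.5
s(s−a)(s−b)(s−c) = 7.5·4.5·1.5·1.5 = 75.9375
Area = √75.9375 ≈ 8.71421

s = 7.5, Area = 8.714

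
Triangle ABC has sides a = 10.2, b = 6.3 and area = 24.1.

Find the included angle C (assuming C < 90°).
Area = ½·a·b·sin(C)  ⇒  sin(C) = 2·Area/(a·b) = 2·24.1/(10.2·6.3) = 48.2/64.26 ≈ 0.750078
C = arcsin(0.750078) ≈ 48.5971° (taking the acute solution since C < 90°)

C = 48.6°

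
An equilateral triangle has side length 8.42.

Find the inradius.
r = Area/s with s the semi-perimeter.
Area = (√3/4)·8.42² = (√3/4)·70.8964 ≈ 0.433013·70.8964 ≈ 30.699
s = 3·8.42/2 = 12.63
r ≈ 30.699/12.63 ≈ 2.43064
(Equivalently r = side/(2√3) = 8.42/3.4641 ≈ 2.43064.)

r = 2.431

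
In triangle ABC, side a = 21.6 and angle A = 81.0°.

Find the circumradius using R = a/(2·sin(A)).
R = a/(2·sin(A)) = 21.6/(2·sin(81.0°))
sin(81.0°) ≈ 0.987688
R ≈ 21.6/(2·0.987688) = 21.6/1.97538 ≈ 10.9346

R = 10.93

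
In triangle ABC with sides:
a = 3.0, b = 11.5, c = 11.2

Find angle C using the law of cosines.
c² = a² + b² − 2ab·cos(C)  ⇒  cos(C) = (a² + b² − c²)/(2ab)
cos(C) = (3.0² + 11.5² − 11.2²)/(2·3.0·11.5) = (9 + 132.25 − 125.44)/69 = 15.81/69 ≈ 0.22913
C = arccos(0.22913) ≈ 76.7541°

C = 76.75°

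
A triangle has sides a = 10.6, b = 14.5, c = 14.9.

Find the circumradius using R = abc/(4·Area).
First find the area with Heron's formula.
s = (10.6 + 14.5 + 14.9)/2 = 20
Area = √(s(s−a)(s−b)(s−c)) = √(20·9.4·5.5·5.1) ≈ √5273.4 ≈ 72.6182
abc = 10.6·14.5·14.9 = 2290.13
R = abc/(4·Area) ≈ 2290.13/(4·72.6182) = 2290.13/290.473 ≈ 7.88415

R = 7.884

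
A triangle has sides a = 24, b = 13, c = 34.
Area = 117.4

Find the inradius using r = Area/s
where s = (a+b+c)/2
s = (24 + 13 + 34)/2 = 71/2 = 35.5
r = Area/s = 117.4/35.5 ≈ 3.30704

r = 3.307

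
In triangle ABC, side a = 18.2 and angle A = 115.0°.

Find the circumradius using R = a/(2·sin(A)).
R = a/(2·sin(A)) = 18.2/(2·sin(115.0°))
sin(115.0°) ≈ 0.906308
R ≈ 18.2/(2·0.906308) = 18.2/1.81262 ≈ 10.0407

R = 10.04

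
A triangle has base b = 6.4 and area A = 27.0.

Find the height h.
A = ½·b·h  ⇒  h = 2A/b = 2·27.0/6.4 = 54/6.4 ≈ 8.4375

h = 8.438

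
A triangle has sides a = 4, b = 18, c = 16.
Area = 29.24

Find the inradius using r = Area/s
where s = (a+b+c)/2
s = (4 + 18 + 16)/2 = 38/2 = 19
r = Area/s = 29.24/19 ≈ 1.53895

r = 1.539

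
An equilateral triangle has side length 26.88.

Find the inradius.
r = Area/s with s the semi-perimeter.
Area = (√3/4)·26.88² = (√3/4)·722.5344 ≈ 0.433013·722.5344 ≈ 312.867
s = 3·26.88/2 = 40.32
r ≈ 312.867/40.32 ≈ 7.75959
(Equivalently r = side/(2√3) = 26.88/3.4641 ≈ 7.75959.)

r = 7.76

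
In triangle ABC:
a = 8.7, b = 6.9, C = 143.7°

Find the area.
Two sides and the included angle (SAS): A = ½·a·b·sin(C) = ½·8.7·6.9·sin(143.7°)
sin(143.7°) ≈ 0.592013
A ≈ ½·60.03·0.592013 = 30.015·0.592013 ≈ 17.7693

Area = 17.77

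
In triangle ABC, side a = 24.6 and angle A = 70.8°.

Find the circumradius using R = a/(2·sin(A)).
R = a/(2·sin(A)) = 24.6/(2·sin(70.8°))
sin(70.8°) ≈ 0.944376
R ≈ 24.6/(2·0.944376) = 24.6/1.88875 ≈ 13.0245

R = 13.02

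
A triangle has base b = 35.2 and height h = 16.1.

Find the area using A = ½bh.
A = ½·b·h = ½·35.2·16.1 = ½·566.72 = 283.36

Area = 283.36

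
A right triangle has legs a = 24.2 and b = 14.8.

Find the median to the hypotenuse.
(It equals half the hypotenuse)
Hypotenuse c = √(a² + b²) = √(585.64 + 219.04) = √804.68 ≈ 28.3669
Median to hypotenuse = c/2 ≈ 28.3669/2 ≈ 14.1834

Median = 14.18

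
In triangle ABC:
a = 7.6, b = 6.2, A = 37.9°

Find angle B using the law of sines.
a/sin(A) = b/sin(B)  ⇒  sin(B) = b·sin(A)/a = 6.2·sin(37.9°)/7.6
sin(37.9°) ≈ 0.614285
sin(B) ≈ 6.2·0.614285/7.6 ≈ 3.80857/7.6 ≈ 0.501127
B = arcsin(0.501127) ≈ 30.0746°
(Since b ≤ a we need B ≤ A, so the obtuse alternative 180° − 30.0746° ≈ 149.925° is rejected.)

B = 30.07°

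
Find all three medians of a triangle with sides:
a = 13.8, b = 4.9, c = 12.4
Median formula: m_a = ½√(2b² + 2c² − a²) (and cyclically). a² = 190.44, b² = 24.01, c² = 153.76.
m_a = ½√(2·24.01 + 2·153.76 − 190.44) = ½√165.1 ≈ ½·12.8491 ≈ 6.42456
m_b = ½√(2·190.44 + 2·153.76 − 24.01) = ½√664.39 ≈ ½·25.7758 ≈ 12.8879
m_c = ½√(2·190.44 + 2·24.01 − 153.76) = ½√275.14 ≈ ½·16.5873 ≈ 8.29367

m_a = 6.425, m_b = 12.89, m_c = 8.294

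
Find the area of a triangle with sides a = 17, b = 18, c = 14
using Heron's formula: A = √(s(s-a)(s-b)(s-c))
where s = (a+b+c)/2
s = (17 + 18 + 14)/2 = 49/2 = 24.5
s − a = 7.5, s − b = 6.5, s − c = 10.5
s(s−a)(s−b)(s−c) = 24.5·7.5·6.5·10.5 = 12540.9375
Area = √12540.9375 ≈ 111.986

s = 24.5, Area = 112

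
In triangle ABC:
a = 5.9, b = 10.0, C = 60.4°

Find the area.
Two sides and the included angle (SAS): A = ½·a·b·sin(C) = ½·5.9·10.0·sin(60.4°)
sin(60.4°) ≈ 0.869495
A ≈ ½·59·0.869495 = 29.5·0.869495 ≈ 25.6501

Area = 25.65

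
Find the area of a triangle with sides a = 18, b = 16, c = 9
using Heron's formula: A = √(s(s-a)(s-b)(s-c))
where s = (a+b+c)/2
s = (18 + 16 + 9)/2 = 43/2 = 21.5
s − a = 3.5, s − b = 5.5, s − c = 12.5
s(s−a)(s−b)(s−c) = 21.5·3.5·5.5·12.5 = 5173.4375
Area = √5173.4375 ≈ 71.9266

s = 21.5, Area = 71.93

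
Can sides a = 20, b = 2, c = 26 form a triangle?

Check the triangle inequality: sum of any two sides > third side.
a + b vs c: 20 + 2 = 22 ≤ 26  ✗
a + c vs b: 20 + 26 = 46 > 2  ✓
b + c vs a: 2 + 26 = 28 > 20  ✓

No: 20 + 2 = 22 is not > 26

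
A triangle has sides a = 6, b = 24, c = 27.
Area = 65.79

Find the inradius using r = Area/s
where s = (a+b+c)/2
s = (6 + 24 + 27)/2 = 57/2 = 28.5
r = Area/s = 65.79/28.5 ≈ 2.30842

r = 2.308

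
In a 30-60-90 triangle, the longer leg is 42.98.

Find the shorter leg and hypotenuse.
In a 30-60-90 triangle the sides are in ratio 1 : √3 : 2, so short leg = long leg/√3 and hypotenuse = 2·(short leg).
Short leg = 42.98/√3 ≈ 42.98/1.73205 ≈ 24.8145
Hypotenuse = 2·24.8145 ≈ 49.629

Short leg = 24.81, Hypotenuse = 49.63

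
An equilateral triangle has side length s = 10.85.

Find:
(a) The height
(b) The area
(a) The height splits the triangle into two 30-60-90 halves: h = s·√3/2 = 10.85·1.73205/2 ≈ 18.7928/2 ≈ 9.39638
(b) Area = (√3/4)·s² = (√3/4)·10.85² = (√3/4)·117.7225 ≈ 0.433013·117.7225 ≈ 50.9753

Height = 9.396, Area = 50.98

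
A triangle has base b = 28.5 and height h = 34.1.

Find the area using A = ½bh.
A = ½·b·h = ½·28.5·34.1 = ½·971.85 = 485.925

Area = 485.925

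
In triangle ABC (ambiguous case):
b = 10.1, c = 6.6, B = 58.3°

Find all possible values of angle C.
b/sin(B) = c/sin(C)  ⇒  sin(C) = c·sin(B)/b = 6.6·sin(58.3°)/10.1
sin(58.3°) ≈ 0.850811
sin(C) ≈ 6.6·0.850811/10.1 ≈ 5.61535/10.1 ≈ 0.555976
Candidate 1: C₁ = arcsin(0.555976) ≈ 33.7779°  →  A = 180° − 58.3° − 33.7779° ≈ 87.9221° > 0, valid
Candidate 2: C₂ = 180° − C₁ ≈ 146.222°  →  A = 180° − 58.3° − 146.222° ≈ -24.5221° ≤ 0, not a valid triangle

C = 33.78° (one solution)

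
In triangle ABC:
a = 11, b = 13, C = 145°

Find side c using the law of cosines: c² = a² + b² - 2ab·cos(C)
c² = 11² + 13² − 2·11·13·cos(145°)
cos(145°) ≈ -0.819152
c² ≈ 121 + 169 − 286·(-0.819152) ≈ 290 + 234.277 ≈ 524.277
c ≈ √524.277 ≈ 22.8971

c = 22.9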